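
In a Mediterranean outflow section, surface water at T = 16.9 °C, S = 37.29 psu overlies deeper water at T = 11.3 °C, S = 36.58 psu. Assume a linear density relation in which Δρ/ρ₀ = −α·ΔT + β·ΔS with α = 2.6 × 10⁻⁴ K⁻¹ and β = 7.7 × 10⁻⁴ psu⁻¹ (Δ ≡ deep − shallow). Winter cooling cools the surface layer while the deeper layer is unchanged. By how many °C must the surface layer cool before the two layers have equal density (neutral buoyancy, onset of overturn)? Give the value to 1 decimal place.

3.5 °C

Neutral buoyancy requires Δρ = 0, i.e. −α(T_deep − T_surf′) + β(S_deep − S_surf) = 0.
T_surf′ = T_deep − (β/α)·ΔS = 11.3 − (7.7 × 10⁻⁴/2.6 × 10⁻⁴)·(-0.71) = 13.403 °C.
Cooling required: 16.9 − (13.403) = 3.497 °C.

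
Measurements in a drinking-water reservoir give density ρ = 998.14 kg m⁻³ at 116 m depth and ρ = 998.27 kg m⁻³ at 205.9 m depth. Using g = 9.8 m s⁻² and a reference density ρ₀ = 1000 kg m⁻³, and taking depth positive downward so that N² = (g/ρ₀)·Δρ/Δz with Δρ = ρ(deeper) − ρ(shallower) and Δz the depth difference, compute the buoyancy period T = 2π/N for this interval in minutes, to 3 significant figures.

27.8 min

Δρ = 998.27 − 998.14 = 0.13 kg m⁻³ over Δz = 205.9 − 116 = 89.9 m.
N² = (9.8/1000) × (0.13/89.9) = 1.4171 × 10⁻⁵ s⁻².
N = √(1.4171 × 10⁻⁵) = 3.7644 × 10⁻³ rad s⁻¹, so T = 2π/N = 1.6691 × 10³ s = 27.818 min ≈ 27.8 min.
A positive N² confirms static stability across the interval.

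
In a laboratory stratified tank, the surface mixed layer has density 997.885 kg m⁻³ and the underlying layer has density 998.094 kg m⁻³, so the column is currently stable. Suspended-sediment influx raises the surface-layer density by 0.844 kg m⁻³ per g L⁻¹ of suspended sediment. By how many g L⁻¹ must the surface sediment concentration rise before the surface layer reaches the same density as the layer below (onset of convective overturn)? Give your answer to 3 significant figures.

0.248 g L⁻¹

Density deficit of the surface layer: 998.094 − 997.885 = 0.209 kg m⁻³.
Required change = 0.209 / 0.844 = 0.248 g L⁻¹.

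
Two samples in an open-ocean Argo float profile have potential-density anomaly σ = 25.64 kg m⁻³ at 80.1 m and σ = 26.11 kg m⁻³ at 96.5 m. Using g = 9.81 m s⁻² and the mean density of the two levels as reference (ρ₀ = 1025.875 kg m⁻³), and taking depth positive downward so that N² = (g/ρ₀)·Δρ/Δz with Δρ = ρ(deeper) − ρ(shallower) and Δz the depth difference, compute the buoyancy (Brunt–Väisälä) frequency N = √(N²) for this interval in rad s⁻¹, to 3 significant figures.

Δρ = 1026.11 − 1025.64 = 0.47 kg m⁻³ over Δz = 96.5 − 80.1 = 16.4 m.
N² = (9.81/1025.875) × (0.47/16.4) = 2.7405 × 10⁻⁴ s⁻².
N = √(2.7405 × 10⁻⁴) = 0.016554 rad s⁻¹ ≈ 0.0166 rad s⁻¹.

0.0166 rad s⁻¹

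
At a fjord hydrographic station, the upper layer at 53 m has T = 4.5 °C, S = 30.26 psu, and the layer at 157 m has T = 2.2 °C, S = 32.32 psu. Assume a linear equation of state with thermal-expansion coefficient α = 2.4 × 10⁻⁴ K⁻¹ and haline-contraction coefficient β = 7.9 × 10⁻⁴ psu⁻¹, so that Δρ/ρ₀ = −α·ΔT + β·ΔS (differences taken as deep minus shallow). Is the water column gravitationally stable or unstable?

stable

ΔT = 2.2 − 4.5 = -2.3 K and ΔS = 32.32 − 30.26 = +2.06 psu (deep − shallow).
−αΔT = 5.52 × 10⁻⁴; βΔS = 1.6274 × 10⁻³; sum Δρ/ρ₀ = 2.1794 × 10⁻³.
Δρ/ρ₀ > 0, so Δρ > 0: deeper water is denser → statically stable.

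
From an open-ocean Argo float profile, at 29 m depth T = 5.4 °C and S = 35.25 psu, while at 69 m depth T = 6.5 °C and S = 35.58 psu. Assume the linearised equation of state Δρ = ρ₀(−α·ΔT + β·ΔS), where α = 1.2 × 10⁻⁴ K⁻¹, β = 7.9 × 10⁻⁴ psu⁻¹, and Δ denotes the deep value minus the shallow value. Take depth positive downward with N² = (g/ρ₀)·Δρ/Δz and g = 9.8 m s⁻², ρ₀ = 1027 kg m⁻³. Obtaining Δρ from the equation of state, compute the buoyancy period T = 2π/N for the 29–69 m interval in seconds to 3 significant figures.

1.12 × 10³ s

ΔT = +1.1 K, ΔS = +0.33 psu (deep − shallow).
Δρ/ρ₀ = −αΔT + βΔS = -1.32 × 10⁻⁴ + 2.607 × 10⁻⁴ = 1.287 × 10⁻⁴, so Δρ ≈ 0.1322 kg m⁻³.
N² = (g/ρ₀)·Δρ/Δz = g·(Δρ/ρ₀)/Δz = 9.8 × 1.287 × 10⁻⁴ / 40 = 3.1532 × 10⁻⁵ s⁻².
N = √(3.1532 × 10⁻⁵) = 5.6153 × 10⁻³ rad s⁻¹ → T = 2π/N = 1.1189 × 10³ s ≈ 1.12 × 10³ s.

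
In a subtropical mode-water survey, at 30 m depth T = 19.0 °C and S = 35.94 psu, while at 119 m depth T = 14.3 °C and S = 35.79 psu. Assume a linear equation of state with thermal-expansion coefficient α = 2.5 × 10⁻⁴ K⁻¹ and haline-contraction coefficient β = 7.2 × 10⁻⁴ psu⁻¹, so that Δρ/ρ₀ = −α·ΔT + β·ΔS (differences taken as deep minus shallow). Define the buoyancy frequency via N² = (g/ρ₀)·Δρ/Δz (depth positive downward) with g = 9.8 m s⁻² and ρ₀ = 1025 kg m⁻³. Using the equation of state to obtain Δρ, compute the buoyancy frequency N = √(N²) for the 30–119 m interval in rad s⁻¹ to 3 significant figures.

ΔT = -4.7 K, ΔS = -0.15 psu (deep − shallow).
Δρ/ρ₀ = −αΔT + βΔS = 1.175 × 10⁻³ − 1.08 × 10⁻⁴ = 1.067 × 10⁻³, so Δρ ≈ 1.094 kg m⁻³.
N² = (g/ρ₀)·Δρ/Δz = g·(Δρ/ρ₀)/Δz = 9.8 × 1.067 × 10⁻³ / 89 = 1.1749 × 10⁻⁴ s⁻².
N = √(1.1749 × 10⁻⁴) = 0.010839 rad s⁻¹ ≈ 0.0108 rad s⁻¹.

0.0108 rad s⁻¹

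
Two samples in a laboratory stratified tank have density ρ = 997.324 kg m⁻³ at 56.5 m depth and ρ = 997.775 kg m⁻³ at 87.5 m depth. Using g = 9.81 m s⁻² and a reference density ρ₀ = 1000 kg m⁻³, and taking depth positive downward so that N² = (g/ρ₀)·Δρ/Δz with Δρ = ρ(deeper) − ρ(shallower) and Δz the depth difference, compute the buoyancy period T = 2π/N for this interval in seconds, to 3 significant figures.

526 s

Δρ = 997.775 − 997.324 = 0.451 kg m⁻³ over Δz = 87.5 − 56.5 = 31 m.
N² = (9.81/1000) × (0.451/31) = 1.4272 × 10⁻⁴ s⁻².
N = √(1.4272 × 10⁻⁴) = 0.011947 rad s⁻¹, so T = 2π/N = 525.92 s ≈ 526 s.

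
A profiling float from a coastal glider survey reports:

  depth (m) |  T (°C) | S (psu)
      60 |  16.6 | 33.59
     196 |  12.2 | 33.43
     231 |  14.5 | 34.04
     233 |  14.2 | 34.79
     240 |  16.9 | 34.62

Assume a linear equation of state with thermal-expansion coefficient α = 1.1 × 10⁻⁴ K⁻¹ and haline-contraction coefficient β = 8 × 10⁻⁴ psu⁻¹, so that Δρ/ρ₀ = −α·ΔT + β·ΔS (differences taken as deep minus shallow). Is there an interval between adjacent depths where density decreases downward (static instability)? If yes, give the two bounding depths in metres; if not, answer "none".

233–240 m

Evaluate Δρ/ρ₀ = −αΔT + βΔS across each adjacent pair:
  60–196 m: −αΔT+βΔS = −(1.1 × 10⁻⁴)(-4.4)+(8 × 10⁻⁴)(-0.16) = 3.6 × 10⁻⁴ → stable
  196–231 m: −αΔT+βΔS = −(1.1 × 10⁻⁴)(+2.3)+(8 × 10⁻⁴)(+0.61) = 2.4 × 10⁻⁴ → stable
  231–233 m: −αΔT+βΔS = −(1.1 × 10⁻⁴)(-0.3)+(8 × 10⁻⁴)(+0.75) = 6.3 × 10⁻⁴ → stable
  233–240 m: −αΔT+βΔS = −(1.1 × 10⁻⁴)(+2.7)+(8 × 10⁻⁴)(-0.17) = -4.3 × 10⁻⁴ → UNSTABLE
The 233–240 m interval has Δρ < 0: lighter water underlies denser water.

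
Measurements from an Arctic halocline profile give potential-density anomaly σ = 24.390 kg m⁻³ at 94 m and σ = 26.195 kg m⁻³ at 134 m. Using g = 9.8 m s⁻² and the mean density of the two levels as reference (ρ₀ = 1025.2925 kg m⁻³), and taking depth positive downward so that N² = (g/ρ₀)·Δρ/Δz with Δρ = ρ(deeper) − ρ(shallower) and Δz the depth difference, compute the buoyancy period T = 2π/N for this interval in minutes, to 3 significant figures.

Δρ = 1026.195 − 1024.390 = 1.805 kg m⁻³ over Δz = 134 − 94 = 40 m.
N² = (9.8/1025.2925) × (1.805/40) = 4.3132 × 10⁻⁴ s⁻².
N = √(4.3132 × 10⁻⁴) = 0.020768 rad s⁻¹, so T = 2π/N = 302.54 s = 5.0423 min ≈ 5.04 min.
N² > 0, so the interval is statically stable.

5.04 min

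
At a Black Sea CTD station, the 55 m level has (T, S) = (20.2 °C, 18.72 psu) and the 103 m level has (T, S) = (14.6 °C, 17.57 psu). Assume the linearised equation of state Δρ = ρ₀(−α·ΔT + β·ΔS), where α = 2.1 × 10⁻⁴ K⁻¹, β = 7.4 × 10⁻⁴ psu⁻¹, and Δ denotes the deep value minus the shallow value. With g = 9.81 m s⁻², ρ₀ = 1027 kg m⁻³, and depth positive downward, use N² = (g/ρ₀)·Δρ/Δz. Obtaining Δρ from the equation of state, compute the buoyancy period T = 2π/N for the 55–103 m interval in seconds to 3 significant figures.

771 s

ΔT = -5.6 K, ΔS = -1.15 psu (deep − shallow).
Δρ/ρ₀ = −αΔT + βΔS = 1.176 × 10⁻³ − 8.51 × 10⁻⁴ = 3.25 × 10⁻⁴, so Δρ ≈ 0.3338 kg m⁻³.
N² = (g/ρ₀)·Δρ/Δz = g·(Δρ/ρ₀)/Δz = 9.81 × 3.25 × 10⁻⁴ / 48 = 6.6422 × 10⁻⁵ s⁻².
N = √(6.6422 × 10⁻⁵) = 8.1500 × 10⁻³ rad s⁻¹ → T = 2π/N = 770.94 s ≈ 771 s.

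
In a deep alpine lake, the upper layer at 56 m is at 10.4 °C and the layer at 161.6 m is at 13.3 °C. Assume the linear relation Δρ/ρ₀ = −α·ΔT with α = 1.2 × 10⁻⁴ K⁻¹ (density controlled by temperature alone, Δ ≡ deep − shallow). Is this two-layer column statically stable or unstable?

ΔT = 13.3 − 10.4 = +2.9 K, so Δρ/ρ₀ = −αΔT = -3.48 × 10⁻⁴.
Δρ/ρ₀ < 0, so Δρ < 0: deeper water is lighter → statically unstable; the column would overturn.

unstable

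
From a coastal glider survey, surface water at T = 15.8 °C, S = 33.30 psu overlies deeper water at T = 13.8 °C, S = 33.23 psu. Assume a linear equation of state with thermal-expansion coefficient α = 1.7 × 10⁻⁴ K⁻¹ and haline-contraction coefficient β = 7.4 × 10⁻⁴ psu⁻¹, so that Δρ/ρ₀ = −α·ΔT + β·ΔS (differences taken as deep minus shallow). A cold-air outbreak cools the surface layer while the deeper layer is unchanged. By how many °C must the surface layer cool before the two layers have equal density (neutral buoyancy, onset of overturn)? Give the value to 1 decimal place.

1.7 °C

Neutral buoyancy requires Δρ = 0, i.e. −α(T_deep − T_surf′) + β(S_deep − S_surf) = 0.
T_surf′ = T_deep − (β/α)·ΔS = 13.8 − (7.4 × 10⁻⁴/1.7 × 10⁻⁴)·(-0.07) = 14.105 °C.
Cooling required: 15.8 − (14.105) = 1.695 °C.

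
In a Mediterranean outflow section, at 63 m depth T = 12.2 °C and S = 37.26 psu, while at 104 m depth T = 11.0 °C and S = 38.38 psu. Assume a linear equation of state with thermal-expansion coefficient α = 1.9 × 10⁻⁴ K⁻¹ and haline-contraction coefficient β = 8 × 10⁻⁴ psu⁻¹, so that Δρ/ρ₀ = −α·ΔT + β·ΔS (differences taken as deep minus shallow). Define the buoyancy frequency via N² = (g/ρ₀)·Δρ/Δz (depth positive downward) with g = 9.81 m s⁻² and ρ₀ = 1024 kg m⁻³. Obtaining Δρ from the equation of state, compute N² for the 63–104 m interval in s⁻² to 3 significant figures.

2.69 × 10⁻⁴ s⁻²

ΔT = -1.2 K, ΔS = +1.12 psu (deep − shallow).
Δρ/ρ₀ = −αΔT + βΔS = 2.28 × 10⁻⁴ + 8.96 × 10⁻⁴ = 1.124 × 10⁻³, so Δρ ≈ 1.151 kg m⁻³.
N² = (g/ρ₀)·Δρ/Δz = g·(Δρ/ρ₀)/Δz = 9.81 × 1.124 × 10⁻³ / 41 = 2.6894 × 10⁻⁴ s⁻² ≈ 2.69 × 10⁻⁴ s⁻².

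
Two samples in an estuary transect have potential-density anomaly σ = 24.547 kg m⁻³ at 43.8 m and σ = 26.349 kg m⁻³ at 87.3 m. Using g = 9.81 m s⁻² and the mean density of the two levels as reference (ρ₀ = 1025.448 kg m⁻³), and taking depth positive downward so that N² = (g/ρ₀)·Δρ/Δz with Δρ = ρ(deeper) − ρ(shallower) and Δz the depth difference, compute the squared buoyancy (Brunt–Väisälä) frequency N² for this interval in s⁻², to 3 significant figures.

Δρ = 1026.349 − 1024.547 = 1.802 kg m⁻³ over Δz = 87.3 − 43.8 = 43.5 m.
N² = (9.81/1025.448) × (1.802/43.5) = 3.9630 × 10⁻⁴ s⁻² ≈ 3.96 × 10⁻⁴ s⁻².
Since Δρ > 0 the layer is stably stratified.

3.96 × 10⁻⁴ s⁻²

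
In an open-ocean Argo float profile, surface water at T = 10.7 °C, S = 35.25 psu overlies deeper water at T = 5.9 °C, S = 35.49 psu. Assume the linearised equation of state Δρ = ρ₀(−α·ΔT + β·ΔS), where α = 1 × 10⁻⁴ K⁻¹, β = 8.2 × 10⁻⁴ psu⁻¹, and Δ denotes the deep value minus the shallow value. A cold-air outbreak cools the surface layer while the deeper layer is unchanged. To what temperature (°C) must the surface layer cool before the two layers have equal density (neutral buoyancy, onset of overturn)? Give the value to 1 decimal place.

3.9 °C

Neutral buoyancy requires Δρ = 0, i.e. −α(T_deep − T_surf′) + β(S_deep − S_surf) = 0.
T_surf′ = T_deep − (β/α)·ΔS = 5.9 − (8.2 × 10⁻⁴/1 × 10⁻⁴)·(+0.24) = 3.932 °C.
Cooling required: 10.7 − (3.932) = 6.768 °C.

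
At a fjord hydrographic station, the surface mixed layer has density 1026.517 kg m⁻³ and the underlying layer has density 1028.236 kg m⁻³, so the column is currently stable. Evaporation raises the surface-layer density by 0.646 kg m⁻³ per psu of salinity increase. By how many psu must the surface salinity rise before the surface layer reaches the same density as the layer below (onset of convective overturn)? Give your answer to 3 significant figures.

Density deficit of the surface layer: 1028.236 − 1026.517 = 1.719 kg m⁻³.
Required change = 1.719 / 0.646 = 2.66 psu.

2.66 psu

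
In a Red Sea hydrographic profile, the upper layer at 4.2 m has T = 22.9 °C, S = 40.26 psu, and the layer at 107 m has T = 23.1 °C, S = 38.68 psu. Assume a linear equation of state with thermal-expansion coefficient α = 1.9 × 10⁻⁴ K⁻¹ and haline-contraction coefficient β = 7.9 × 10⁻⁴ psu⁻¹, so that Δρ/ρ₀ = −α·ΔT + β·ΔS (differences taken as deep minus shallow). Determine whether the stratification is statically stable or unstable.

unstable

ΔT = 23.1 − 22.9 = +0.2 K and ΔS = 38.68 − 40.26 = -1.58 psu (deep − shallow).
−αΔT = -3.80 × 10⁻⁵; βΔS = -1.2482 × 10⁻³; sum Δρ/ρ₀ = -1.2862 × 10⁻³.
Δρ/ρ₀ < 0, so Δρ < 0: deeper water is lighter → statically unstable; the column would overturn.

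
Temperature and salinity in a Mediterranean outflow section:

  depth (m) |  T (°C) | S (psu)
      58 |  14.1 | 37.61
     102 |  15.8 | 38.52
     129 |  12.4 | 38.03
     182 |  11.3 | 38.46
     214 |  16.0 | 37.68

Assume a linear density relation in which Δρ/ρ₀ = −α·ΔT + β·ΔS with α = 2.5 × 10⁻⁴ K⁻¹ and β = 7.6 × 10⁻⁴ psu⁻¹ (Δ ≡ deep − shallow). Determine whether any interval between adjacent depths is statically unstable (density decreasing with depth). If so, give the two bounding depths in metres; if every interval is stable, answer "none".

182–214 m

Evaluate Δρ/ρ₀ = −αΔT + βΔS across each adjacent pair:
  58–102 m: −αΔT+βΔS = −(2.5 × 10⁻⁴)(+1.7)+(7.6 × 10⁻⁴)(+0.91) = 2.7 × 10⁻⁴ → stable
  102–129 m: −αΔT+βΔS = −(2.5 × 10⁻⁴)(-3.4)+(7.6 × 10⁻⁴)(-0.49) = 4.8 × 10⁻⁴ → stable
  129–182 m: −αΔT+βΔS = −(2.5 × 10⁻⁴)(-1.1)+(7.6 × 10⁻⁴)(+0.43) = 6.0 × 10⁻⁴ → stable
  182–214 m: −αΔT+βΔS = −(2.5 × 10⁻⁴)(+4.7)+(7.6 × 10⁻⁴)(-0.78) = -1.8 × 10⁻³ → UNSTABLE
The 182–214 m interval has Δρ < 0: lighter water underlies denser water.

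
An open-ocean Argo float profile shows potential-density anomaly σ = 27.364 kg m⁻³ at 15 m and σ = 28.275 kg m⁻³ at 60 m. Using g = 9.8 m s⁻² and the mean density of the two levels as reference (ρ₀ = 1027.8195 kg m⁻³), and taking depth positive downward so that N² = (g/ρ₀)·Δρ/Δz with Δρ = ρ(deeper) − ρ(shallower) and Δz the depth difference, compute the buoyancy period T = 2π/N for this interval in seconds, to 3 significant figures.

452 s

Δρ = 1028.275 − 1027.364 = 0.911 kg m⁻³ over Δz = 60 − 15 = 45 m.
N² = (9.8/1027.8195) × (0.911/45) = 1.9303 × 10⁻⁴ s⁻².
N = √(1.9303 × 10⁻⁴) = 0.013894 rad s⁻¹, so T = 2π/N = 452.22 s ≈ 452 s.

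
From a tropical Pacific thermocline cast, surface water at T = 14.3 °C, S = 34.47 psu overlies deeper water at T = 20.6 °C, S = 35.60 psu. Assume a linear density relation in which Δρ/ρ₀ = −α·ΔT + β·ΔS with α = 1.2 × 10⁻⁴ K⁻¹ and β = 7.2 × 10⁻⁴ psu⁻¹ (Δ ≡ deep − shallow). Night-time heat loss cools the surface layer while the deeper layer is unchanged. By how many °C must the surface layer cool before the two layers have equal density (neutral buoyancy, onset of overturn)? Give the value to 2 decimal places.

Neutral buoyancy requires Δρ = 0, i.e. −α(T_deep − T_surf′) + β(S_deep − S_surf) = 0.
T_surf′ = T_deep − (β/α)·ΔS = 20.6 − (7.2 × 10⁻⁴/1.2 × 10⁻⁴)·(+1.13) = 13.8200 °C.
Cooling required: 14.3 − (13.8200) = 0.4800 °C.

0.48 °C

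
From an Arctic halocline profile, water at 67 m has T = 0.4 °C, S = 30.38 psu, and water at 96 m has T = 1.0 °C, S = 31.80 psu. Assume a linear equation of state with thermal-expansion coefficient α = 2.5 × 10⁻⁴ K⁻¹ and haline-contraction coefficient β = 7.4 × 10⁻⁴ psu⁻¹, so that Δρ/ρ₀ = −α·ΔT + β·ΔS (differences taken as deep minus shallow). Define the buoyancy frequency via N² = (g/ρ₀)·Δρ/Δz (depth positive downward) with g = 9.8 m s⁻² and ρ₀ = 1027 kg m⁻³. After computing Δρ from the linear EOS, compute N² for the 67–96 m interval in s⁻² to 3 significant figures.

3.04 × 10⁻⁴ s⁻²

ΔT = +0.6 K, ΔS = +1.42 psu (deep − shallow).
Δρ/ρ₀ = −αΔT + βΔS = -1.50 × 10⁻⁴ + 1.0508 × 10⁻³ = 9.008 × 10⁻⁴, so Δρ ≈ 0.9251 kg m⁻³.
N² = (g/ρ₀)·Δρ/Δz = g·(Δρ/ρ₀)/Δz = 9.8 × 9.008 × 10⁻⁴ / 29 = 3.0441 × 10⁻⁴ s⁻² ≈ 3.04 × 10⁻⁴ s⁻².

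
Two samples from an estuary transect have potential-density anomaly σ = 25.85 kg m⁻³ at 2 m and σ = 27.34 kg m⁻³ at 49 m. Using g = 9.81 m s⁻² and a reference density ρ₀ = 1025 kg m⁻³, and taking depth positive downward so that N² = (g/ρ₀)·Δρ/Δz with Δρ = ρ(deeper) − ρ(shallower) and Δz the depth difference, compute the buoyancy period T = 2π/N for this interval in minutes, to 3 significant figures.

Δρ = 1027.34 − 1025.85 = 1.49 kg m⁻³ over Δz = 49 − 2 = 47 m.
N² = (9.81/1025) × (1.49/47) = 3.0341 × 10⁻⁴ s⁻².
N = √(3.0341 × 10⁻⁴) = 0.017419 rad s⁻¹, so T = 2π/N = 360.71 s = 6.0118 min ≈ 6.01 min.
Since Δρ > 0 the layer is stably stratified.

6.01 min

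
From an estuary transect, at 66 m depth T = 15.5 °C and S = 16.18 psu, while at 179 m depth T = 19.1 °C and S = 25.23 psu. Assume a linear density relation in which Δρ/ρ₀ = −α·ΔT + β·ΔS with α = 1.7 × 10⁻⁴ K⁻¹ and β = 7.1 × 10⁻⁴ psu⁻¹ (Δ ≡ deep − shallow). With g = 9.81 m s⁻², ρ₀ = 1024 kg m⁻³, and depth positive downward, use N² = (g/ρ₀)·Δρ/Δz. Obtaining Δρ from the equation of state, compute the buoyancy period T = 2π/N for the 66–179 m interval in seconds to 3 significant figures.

280 s

ΔT = +3.6 K, ΔS = +9.05 psu (deep − shallow).
Δρ/ρ₀ = −αΔT + βΔS = -6.12 × 10⁻⁴ + 6.4255 × 10⁻³ = 5.8135 × 10⁻³, so Δρ ≈ 5.953 kg m⁻³.
N² = (g/ρ₀)·Δρ/Δz = g·(Δρ/ρ₀)/Δz = 9.81 × 5.8135 × 10⁻³ / 113 = 5.0469 × 10⁻⁴ s⁻².
N = √(5.0469 × 10⁻⁴) = 0.022465 rad s⁻¹ → T = 2π/N = 279.69 s ≈ 280 s.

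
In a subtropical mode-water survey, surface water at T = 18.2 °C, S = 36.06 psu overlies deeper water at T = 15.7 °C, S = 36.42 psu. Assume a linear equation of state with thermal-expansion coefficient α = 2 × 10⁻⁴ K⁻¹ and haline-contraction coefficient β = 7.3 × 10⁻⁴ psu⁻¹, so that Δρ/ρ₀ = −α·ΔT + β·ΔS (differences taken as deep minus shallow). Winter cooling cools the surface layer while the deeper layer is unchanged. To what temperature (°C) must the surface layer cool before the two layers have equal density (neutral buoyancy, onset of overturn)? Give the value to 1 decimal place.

Neutral buoyancy requires Δρ = 0, i.e. −α(T_deep − T_surf′) + β(S_deep − S_surf) = 0.
T_surf′ = T_deep − (β/α)·ΔS = 15.7 − (7.3 × 10⁻⁴/2 × 10⁻⁴)·(+0.36) = 14.386 °C.
Cooling required: 18.2 − (14.386) = 3.814 °C.

14.4 °C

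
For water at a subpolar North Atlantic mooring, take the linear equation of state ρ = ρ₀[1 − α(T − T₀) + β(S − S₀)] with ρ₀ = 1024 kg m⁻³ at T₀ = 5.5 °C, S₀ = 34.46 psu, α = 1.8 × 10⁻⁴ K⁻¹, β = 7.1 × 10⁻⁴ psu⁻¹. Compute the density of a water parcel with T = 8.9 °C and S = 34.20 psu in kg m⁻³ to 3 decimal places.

T − T₀ = +3.4 K, S − S₀ = -0.26 psu.
Bracket = 1 − α·(+3.4) + β·(-0.26) = 1 + (-7.966 × 10⁻⁴) = 0.9992034.
ρ = 1024 × 0.9992034 = 1023.184 kg m⁻³.

1023.184 kg m⁻³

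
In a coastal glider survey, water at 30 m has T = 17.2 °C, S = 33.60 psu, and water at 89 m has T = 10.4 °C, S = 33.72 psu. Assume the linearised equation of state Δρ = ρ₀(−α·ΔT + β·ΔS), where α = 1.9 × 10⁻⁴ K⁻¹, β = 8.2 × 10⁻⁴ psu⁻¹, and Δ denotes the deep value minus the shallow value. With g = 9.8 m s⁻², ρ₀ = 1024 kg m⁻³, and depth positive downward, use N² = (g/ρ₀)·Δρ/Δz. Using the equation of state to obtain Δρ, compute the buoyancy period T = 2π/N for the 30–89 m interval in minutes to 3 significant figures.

ΔT = -6.8 K, ΔS = +0.12 psu (deep − shallow).
Δρ/ρ₀ = −αΔT + βΔS = 1.292 × 10⁻³ + 9.84 × 10⁻⁵ = 1.3904 × 10⁻³, so Δρ ≈ 1.424 kg m⁻³.
N² = (g/ρ₀)·Δρ/Δz = g·(Δρ/ρ₀)/Δz = 9.8 × 1.3904 × 10⁻³ / 59 = 2.3095 × 10⁻⁴ s⁻².
N = √(2.3095 × 10⁻⁴) = 0.015197 rad s⁻¹ → T = 2π/N = 413.45 s = 6.8908 min ≈ 6.89 min.

6.89 min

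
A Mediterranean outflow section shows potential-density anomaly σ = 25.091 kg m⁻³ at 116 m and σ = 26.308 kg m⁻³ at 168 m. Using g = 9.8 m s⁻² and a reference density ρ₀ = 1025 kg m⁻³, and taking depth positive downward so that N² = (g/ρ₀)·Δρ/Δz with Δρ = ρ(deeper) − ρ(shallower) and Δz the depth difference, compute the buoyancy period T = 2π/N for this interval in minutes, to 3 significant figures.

7.00 min

Δρ = 1026.308 − 1025.091 = 1.217 kg m⁻³ over Δz = 168 − 116 = 52 m.
N² = (9.8/1025) × (1.217/52) = 2.2376 × 10⁻⁴ s⁻².
N = √(2.2376 × 10⁻⁴) = 0.014959 rad s⁻¹, so T = 2π/N = 420.03 s = 7.0005 min ≈ 7.00 min.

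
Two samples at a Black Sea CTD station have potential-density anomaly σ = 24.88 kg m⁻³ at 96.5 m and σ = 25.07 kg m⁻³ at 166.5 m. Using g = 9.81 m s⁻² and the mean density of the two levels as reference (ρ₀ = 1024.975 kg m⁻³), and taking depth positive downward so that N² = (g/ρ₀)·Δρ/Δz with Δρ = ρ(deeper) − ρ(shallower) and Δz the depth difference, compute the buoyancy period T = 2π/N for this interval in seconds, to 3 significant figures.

Δρ = 1025.07 − 1024.88 = 0.19 kg m⁻³ over Δz = 166.5 − 96.5 = 70 m.
N² = (9.81/1024.975) × (0.19/70) = 2.5978 × 10⁻⁵ s⁻².
N = √(2.5978 × 10⁻⁵) = 5.0969 × 10⁻³ rad s⁻¹, so T = 2π/N = 1.2327 × 10³ s ≈ 1.23 × 10³ s.

1.23 × 10³ s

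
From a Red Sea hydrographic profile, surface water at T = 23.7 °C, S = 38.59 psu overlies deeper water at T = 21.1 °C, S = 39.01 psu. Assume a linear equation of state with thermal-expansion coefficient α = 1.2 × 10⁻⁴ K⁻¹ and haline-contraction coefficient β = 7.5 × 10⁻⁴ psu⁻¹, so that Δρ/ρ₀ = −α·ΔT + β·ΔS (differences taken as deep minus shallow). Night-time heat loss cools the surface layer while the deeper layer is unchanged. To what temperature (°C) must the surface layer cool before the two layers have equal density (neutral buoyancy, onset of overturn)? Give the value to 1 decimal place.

18.5 °C

Neutral buoyancy requires Δρ = 0, i.e. −α(T_deep − T_surf′) + β(S_deep − S_surf) = 0.
T_surf′ = T_deep − (β/α)·ΔS = 21.1 − (7.5 × 10⁻⁴/1.2 × 10⁻⁴)·(+0.42) = 18.475 °C.
Cooling required: 23.7 − (18.475) = 5.225 °C.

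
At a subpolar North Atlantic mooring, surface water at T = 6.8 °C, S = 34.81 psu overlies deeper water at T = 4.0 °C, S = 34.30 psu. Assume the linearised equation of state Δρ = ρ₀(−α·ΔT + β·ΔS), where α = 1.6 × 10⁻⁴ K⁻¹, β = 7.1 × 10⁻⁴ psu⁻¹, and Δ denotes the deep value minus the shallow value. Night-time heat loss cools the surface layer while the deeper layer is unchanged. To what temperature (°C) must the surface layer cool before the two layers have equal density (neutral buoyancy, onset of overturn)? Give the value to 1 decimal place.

Neutral buoyancy requires Δρ = 0, i.e. −α(T_deep − T_surf′) + β(S_deep − S_surf) = 0.
T_surf′ = T_deep − (β/α)·ΔS = 4.0 − (7.1 × 10⁻⁴/1.6 × 10⁻⁴)·(-0.51) = 6.263 °C.
Cooling required: 6.8 − (6.263) = 0.537 °C.

6.3 °C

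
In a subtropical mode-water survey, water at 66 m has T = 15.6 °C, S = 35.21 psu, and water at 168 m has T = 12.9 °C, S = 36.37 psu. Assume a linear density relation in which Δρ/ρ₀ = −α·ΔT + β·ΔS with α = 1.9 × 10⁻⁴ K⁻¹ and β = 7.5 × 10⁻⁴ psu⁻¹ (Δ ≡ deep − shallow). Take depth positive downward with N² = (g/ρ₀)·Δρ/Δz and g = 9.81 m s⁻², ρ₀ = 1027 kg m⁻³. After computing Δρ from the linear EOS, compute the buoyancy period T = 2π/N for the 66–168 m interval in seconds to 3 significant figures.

545 s

ΔT = -2.7 K, ΔS = +1.16 psu (deep − shallow).
Δρ/ρ₀ = −αΔT + βΔS = 5.13 × 10⁻⁴ + 8.70 × 10⁻⁴ = 1.383 × 10⁻³, so Δρ ≈ 1.420 kg m⁻³.
N² = (g/ρ₀)·Δρ/Δz = g·(Δρ/ρ₀)/Δz = 9.81 × 1.383 × 10⁻³ / 102 = 1.3301 × 10⁻⁴ s⁻².
N = √(1.3301 × 10⁻⁴) = 0.011533 rad s⁻¹ → T = 2π/N = 544.80 s ≈ 545 s.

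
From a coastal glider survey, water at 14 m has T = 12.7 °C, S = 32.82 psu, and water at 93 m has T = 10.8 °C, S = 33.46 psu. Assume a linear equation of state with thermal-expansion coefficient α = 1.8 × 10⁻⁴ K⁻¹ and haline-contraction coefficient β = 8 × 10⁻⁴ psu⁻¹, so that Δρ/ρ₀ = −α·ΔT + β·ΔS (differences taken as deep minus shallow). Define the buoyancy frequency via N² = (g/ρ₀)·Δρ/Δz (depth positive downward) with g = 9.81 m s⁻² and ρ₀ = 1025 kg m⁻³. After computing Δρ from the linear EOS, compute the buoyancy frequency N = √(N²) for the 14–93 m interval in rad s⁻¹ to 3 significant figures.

ΔT = -1.9 K, ΔS = +0.64 psu (deep − shallow).
Δρ/ρ₀ = −αΔT + βΔS = 3.42 × 10⁻⁴ + 5.12 × 10⁻⁴ = 8.54 × 10⁻⁴, so Δρ ≈ 0.8754 kg m⁻³.
N² = (g/ρ₀)·Δρ/Δz = g·(Δρ/ρ₀)/Δz = 9.81 × 8.54 × 10⁻⁴ / 79 = 1.0605 × 10⁻⁴ s⁻².
N = √(1.0605 × 10⁻⁴) = 0.010298 rad s⁻¹ ≈ 0.0103 rad s⁻¹.

0.0103 rad s⁻¹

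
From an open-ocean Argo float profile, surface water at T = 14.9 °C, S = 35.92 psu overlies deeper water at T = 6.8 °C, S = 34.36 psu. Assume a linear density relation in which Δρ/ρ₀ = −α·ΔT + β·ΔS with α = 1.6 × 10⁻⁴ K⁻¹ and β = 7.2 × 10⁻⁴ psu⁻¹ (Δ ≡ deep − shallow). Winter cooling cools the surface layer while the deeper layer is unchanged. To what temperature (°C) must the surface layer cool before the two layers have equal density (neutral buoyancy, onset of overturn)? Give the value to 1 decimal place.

Neutral buoyancy requires Δρ = 0, i.e. −α(T_deep − T_surf′) + β(S_deep − S_surf) = 0.
T_surf′ = T_deep − (β/α)·ΔS = 6.8 − (7.2 × 10⁻⁴/1.6 × 10⁻⁴)·(-1.56) = 13.820 °C.
Cooling required: 14.9 − (13.820) = 1.080 °C.

13.8 °C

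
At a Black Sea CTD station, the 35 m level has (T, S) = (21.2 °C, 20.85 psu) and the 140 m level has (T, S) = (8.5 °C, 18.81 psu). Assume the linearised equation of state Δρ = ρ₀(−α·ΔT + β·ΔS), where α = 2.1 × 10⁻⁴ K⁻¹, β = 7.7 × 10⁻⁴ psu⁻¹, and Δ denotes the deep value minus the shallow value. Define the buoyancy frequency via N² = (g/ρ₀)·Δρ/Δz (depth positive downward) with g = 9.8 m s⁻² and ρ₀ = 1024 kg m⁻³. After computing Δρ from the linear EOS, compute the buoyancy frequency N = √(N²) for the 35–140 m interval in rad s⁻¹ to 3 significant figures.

0.0101 rad s⁻¹

ΔT = -12.7 K, ΔS = -2.04 psu (deep − shallow).
Δρ/ρ₀ = −αΔT + βΔS = 2.667 × 10⁻³ − 1.5708 × 10⁻³ = 1.0962 × 10⁻³, so Δρ ≈ 1.123 kg m⁻³.
N² = (g/ρ₀)·Δρ/Δz = g·(Δρ/ρ₀)/Δz = 9.8 × 1.0962 × 10⁻³ / 105 = 1.0231 × 10⁻⁴ s⁻².
N = √(1.0231 × 10⁻⁴) = 0.010115 rad s⁻¹ ≈ 0.0101 rad s⁻¹.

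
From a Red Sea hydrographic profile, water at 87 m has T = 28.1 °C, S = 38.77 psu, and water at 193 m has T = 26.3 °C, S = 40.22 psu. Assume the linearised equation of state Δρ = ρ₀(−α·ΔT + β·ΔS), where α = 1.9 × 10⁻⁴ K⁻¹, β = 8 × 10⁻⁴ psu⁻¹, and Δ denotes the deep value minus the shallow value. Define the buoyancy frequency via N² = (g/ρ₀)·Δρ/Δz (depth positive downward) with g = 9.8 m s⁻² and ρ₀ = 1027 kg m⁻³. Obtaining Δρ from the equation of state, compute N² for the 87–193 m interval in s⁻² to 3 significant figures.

ΔT = -1.8 K, ΔS = +1.45 psu (deep − shallow).
Δρ/ρ₀ = −αΔT + βΔS = 3.42 × 10⁻⁴ + 1.16 × 10⁻³ = 1.502 × 10⁻³, so Δρ ≈ 1.543 kg m⁻³.
N² = (g/ρ₀)·Δρ/Δz = g·(Δρ/ρ₀)/Δz = 9.8 × 1.502 × 10⁻³ / 106 = 1.3886 × 10⁻⁴ s⁻² ≈ 1.39 × 10⁻⁴ s⁻².

1.39 × 10⁻⁴ s⁻²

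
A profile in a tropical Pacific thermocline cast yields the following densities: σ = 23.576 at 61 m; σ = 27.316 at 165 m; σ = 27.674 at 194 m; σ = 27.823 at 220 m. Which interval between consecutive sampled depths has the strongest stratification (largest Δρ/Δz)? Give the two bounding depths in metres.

61–165 m

Compute the density gradient over each adjacent pair:
  61–165 m: Δρ/Δz = 3.740/104 = 0.036 kg m⁻⁴
  165–194 m: Δρ/Δz = 0.358/29 = 0.012 kg m⁻⁴
  194–220 m: Δρ/Δz = 0.149/26 = 5.7 × 10⁻³ kg m⁻⁴
The largest gradient is in the 61–165 m interval — the pycnocline.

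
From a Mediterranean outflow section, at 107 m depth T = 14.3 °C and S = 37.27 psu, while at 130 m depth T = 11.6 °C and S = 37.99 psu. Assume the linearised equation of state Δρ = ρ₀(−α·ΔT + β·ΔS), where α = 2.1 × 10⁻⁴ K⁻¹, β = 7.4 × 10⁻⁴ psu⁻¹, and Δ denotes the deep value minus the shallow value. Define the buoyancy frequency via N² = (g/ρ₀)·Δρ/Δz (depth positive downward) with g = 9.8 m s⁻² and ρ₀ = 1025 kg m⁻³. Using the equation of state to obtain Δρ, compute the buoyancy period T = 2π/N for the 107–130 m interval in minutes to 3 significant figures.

ΔT = -2.7 K, ΔS = +0.72 psu (deep − shallow).
Δρ/ρ₀ = −αΔT + βΔS = 5.67 × 10⁻⁴ + 5.328 × 10⁻⁴ = 1.0998 × 10⁻³, so Δρ ≈ 1.127 kg m⁻³.
N² = (g/ρ₀)·Δρ/Δz = g·(Δρ/ρ₀)/Δz = 9.8 × 1.0998 × 10⁻³ / 23 = 4.6861 × 10⁻⁴ s⁻².
N = √(4.6861 × 10⁻⁴) = 0.021647 rad s⁻¹ → T = 2π/N = 290.26 s = 4.8377 min ≈ 4.84 min.

4.84 min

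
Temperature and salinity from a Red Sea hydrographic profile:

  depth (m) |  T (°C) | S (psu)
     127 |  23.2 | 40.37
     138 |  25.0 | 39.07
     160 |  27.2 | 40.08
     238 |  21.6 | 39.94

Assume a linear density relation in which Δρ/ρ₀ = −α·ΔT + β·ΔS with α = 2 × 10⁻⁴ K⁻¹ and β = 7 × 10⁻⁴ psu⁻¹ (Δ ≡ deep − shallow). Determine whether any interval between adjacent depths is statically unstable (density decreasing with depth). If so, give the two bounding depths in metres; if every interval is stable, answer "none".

Evaluate Δρ/ρ₀ = −αΔT + βΔS across each adjacent pair:
  127–138 m: −αΔT+βΔS = −(2 × 10⁻⁴)(+1.8)+(7 × 10⁻⁴)(-1.30) = -1.3 × 10⁻³ → UNSTABLE
  138–160 m: −αΔT+βΔS = −(2 × 10⁻⁴)(+2.2)+(7 × 10⁻⁴)(+1.01) = 2.7 × 10⁻⁴ → stable
  160–238 m: −αΔT+βΔS = −(2 × 10⁻⁴)(-5.6)+(7 × 10⁻⁴)(-0.14) = 1.0 × 10⁻³ → stable
The 127–138 m interval has Δρ < 0: lighter water underlies denser water.

127–138 m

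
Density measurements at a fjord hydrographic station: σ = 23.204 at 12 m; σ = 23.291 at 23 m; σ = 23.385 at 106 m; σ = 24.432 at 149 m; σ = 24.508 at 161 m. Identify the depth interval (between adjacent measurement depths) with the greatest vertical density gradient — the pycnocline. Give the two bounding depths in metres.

Compute the density gradient over each adjacent pair:
  12–23 m: Δρ/Δz = 0.087/11 = 7.9 × 10⁻³ kg m⁻⁴
  23–106 m: Δρ/Δz = 0.094/83 = 1.1 × 10⁻³ kg m⁻⁴
  106–149 m: Δρ/Δz = 1.047/43 = 0.024 kg m⁻⁴
  149–161 m: Δρ/Δz = 0.076/12 = 6.3 × 10⁻³ kg m⁻⁴
The largest gradient is in the 106–149 m interval — the pycnocline.

106–149 m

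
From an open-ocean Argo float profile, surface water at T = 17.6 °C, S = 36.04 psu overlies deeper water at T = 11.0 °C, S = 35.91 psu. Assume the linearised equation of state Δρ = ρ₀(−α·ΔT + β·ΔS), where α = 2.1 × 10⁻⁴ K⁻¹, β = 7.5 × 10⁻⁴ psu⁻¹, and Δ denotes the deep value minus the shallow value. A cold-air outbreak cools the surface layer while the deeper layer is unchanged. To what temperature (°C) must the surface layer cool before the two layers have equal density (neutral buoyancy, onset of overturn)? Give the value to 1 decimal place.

11.5 °C

Neutral buoyancy requires Δρ = 0, i.e. −α(T_deep − T_surf′) + β(S_deep − S_surf) = 0.
T_surf′ = T_deep − (β/α)·ΔS = 11.0 − (7.5 × 10⁻⁴/2.1 × 10⁻⁴)·(-0.13) = 11.464 °C.
Cooling required: 17.6 − (11.464) = 6.136 °C.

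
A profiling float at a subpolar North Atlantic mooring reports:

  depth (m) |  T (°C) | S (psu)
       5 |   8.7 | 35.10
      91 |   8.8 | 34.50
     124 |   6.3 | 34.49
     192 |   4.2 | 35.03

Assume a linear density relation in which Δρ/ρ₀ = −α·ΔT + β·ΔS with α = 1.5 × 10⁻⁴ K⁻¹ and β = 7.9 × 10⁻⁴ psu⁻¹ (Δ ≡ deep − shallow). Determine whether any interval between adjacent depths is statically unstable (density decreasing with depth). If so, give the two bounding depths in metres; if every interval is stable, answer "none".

Evaluate Δρ/ρ₀ = −αΔT + βΔS across each adjacent pair:
  5–91 m: −αΔT+βΔS = −(1.5 × 10⁻⁴)(+0.1)+(7.9 × 10⁻⁴)(-0.60) = -4.9 × 10⁻⁴ → UNSTABLE
  91–124 m: −αΔT+βΔS = −(1.5 × 10⁻⁴)(-2.5)+(7.9 × 10⁻⁴)(-0.01) = 3.7 × 10⁻⁴ → stable
  124–192 m: −αΔT+βΔS = −(1.5 × 10⁻⁴)(-2.1)+(7.9 × 10⁻⁴)(+0.54) = 7.4 × 10⁻⁴ → stable
The 5–91 m interval has Δρ < 0: lighter water underlies denser water.

5–91 m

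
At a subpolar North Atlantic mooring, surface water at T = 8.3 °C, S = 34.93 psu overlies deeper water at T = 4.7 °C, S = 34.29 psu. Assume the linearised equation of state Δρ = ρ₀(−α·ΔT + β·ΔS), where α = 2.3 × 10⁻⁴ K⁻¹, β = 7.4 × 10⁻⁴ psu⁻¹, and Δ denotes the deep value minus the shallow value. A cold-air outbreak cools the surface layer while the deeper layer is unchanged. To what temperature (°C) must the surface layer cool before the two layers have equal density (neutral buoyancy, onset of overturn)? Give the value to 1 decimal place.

6.8 °C

Neutral buoyancy requires Δρ = 0, i.e. −α(T_deep − T_surf′) + β(S_deep − S_surf) = 0.
T_surf′ = T_deep − (β/α)·ΔS = 4.7 − (7.4 × 10⁻⁴/2.3 × 10⁻⁴)·(-0.64) = 6.759 °C.
Cooling required: 8.3 − (6.759) = 1.541 °C.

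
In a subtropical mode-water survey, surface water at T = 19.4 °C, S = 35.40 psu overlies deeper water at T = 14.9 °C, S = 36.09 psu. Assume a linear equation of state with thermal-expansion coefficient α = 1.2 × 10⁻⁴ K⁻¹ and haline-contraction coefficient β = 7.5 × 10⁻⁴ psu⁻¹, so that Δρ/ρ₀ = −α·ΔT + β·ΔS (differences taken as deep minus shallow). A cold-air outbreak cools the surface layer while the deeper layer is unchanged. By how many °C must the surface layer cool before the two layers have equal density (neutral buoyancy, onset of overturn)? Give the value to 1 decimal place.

Neutral buoyancy requires Δρ = 0, i.e. −α(T_deep − T_surf′) + β(S_deep − S_surf) = 0.
T_surf′ = T_deep − (β/α)·ΔS = 14.9 − (7.5 × 10⁻⁴/1.2 × 10⁻⁴)·(+0.69) = 10.588 °C.
Cooling required: 19.4 − (10.588) = 8.812 °C.

8.8 °C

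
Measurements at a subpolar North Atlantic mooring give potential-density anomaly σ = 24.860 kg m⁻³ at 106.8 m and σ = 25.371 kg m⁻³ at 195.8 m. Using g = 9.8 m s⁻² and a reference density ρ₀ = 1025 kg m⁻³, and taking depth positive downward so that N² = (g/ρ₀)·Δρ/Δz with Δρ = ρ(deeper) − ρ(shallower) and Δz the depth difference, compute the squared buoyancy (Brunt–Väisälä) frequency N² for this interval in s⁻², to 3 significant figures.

Δρ = 1025.371 − 1024.860 = 0.511 kg m⁻³ over Δz = 195.8 − 106.8 = 89 m.
N² = (9.8/1025) × (0.511/89) = 5.4895 × 10⁻⁵ s⁻² ≈ 5.49 × 10⁻⁵ s⁻².

5.49 × 10⁻⁵ s⁻²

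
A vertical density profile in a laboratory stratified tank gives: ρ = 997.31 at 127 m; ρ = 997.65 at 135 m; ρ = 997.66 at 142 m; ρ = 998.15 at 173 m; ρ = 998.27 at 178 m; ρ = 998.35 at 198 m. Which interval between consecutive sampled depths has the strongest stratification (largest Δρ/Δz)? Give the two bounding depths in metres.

Compute the density gradient over each adjacent pair:
  127–135 m: Δρ/Δz = 0.34/8 = 0.043 kg m⁻⁴
  135–142 m: Δρ/Δz = 0.01/7 = 1.4 × 10⁻³ kg m⁻⁴
  142–173 m: Δρ/Δz = 0.49/31 = 0.016 kg m⁻⁴
  173–178 m: Δρ/Δz = 0.12/5 = 0.024 kg m⁻⁴
  178–198 m: Δρ/Δz = 0.08/20 = 4.0 × 10⁻³ kg m⁻⁴
The largest gradient is in the 127–135 m interval — the pycnocline.

127–135 m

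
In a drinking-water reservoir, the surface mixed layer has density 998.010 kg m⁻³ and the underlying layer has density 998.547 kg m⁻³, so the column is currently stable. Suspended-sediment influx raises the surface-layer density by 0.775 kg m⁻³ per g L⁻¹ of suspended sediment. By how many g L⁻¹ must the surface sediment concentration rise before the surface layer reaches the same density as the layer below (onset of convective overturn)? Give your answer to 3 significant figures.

0.693 g L⁻¹

Density deficit of the surface layer: 998.547 − 998.010 = 0.537 kg m⁻³.
Required change = 0.537 / 0.775 = 0.693 g L⁻¹.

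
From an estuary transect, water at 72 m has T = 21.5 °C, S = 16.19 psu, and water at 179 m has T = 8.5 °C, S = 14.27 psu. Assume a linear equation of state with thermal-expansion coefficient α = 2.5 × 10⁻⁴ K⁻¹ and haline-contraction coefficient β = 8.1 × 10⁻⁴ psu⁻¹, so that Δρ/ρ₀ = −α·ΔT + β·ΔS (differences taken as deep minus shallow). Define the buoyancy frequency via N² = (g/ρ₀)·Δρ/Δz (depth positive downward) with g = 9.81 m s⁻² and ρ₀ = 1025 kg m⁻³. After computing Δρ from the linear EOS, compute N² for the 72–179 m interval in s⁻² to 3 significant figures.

1.55 × 10⁻⁴ s⁻²

ΔT = -13.0 K, ΔS = -1.92 psu (deep − shallow).
Δρ/ρ₀ = −αΔT + βΔS = 3.25 × 10⁻³ − 1.5552 × 10⁻³ = 1.6948 × 10⁻³, so Δρ ≈ 1.737 kg m⁻³.
N² = (g/ρ₀)·Δρ/Δz = g·(Δρ/ρ₀)/Δz = 9.81 × 1.6948 × 10⁻³ / 107 = 1.5538 × 10⁻⁴ s⁻² ≈ 1.55 × 10⁻⁴ s⁻².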